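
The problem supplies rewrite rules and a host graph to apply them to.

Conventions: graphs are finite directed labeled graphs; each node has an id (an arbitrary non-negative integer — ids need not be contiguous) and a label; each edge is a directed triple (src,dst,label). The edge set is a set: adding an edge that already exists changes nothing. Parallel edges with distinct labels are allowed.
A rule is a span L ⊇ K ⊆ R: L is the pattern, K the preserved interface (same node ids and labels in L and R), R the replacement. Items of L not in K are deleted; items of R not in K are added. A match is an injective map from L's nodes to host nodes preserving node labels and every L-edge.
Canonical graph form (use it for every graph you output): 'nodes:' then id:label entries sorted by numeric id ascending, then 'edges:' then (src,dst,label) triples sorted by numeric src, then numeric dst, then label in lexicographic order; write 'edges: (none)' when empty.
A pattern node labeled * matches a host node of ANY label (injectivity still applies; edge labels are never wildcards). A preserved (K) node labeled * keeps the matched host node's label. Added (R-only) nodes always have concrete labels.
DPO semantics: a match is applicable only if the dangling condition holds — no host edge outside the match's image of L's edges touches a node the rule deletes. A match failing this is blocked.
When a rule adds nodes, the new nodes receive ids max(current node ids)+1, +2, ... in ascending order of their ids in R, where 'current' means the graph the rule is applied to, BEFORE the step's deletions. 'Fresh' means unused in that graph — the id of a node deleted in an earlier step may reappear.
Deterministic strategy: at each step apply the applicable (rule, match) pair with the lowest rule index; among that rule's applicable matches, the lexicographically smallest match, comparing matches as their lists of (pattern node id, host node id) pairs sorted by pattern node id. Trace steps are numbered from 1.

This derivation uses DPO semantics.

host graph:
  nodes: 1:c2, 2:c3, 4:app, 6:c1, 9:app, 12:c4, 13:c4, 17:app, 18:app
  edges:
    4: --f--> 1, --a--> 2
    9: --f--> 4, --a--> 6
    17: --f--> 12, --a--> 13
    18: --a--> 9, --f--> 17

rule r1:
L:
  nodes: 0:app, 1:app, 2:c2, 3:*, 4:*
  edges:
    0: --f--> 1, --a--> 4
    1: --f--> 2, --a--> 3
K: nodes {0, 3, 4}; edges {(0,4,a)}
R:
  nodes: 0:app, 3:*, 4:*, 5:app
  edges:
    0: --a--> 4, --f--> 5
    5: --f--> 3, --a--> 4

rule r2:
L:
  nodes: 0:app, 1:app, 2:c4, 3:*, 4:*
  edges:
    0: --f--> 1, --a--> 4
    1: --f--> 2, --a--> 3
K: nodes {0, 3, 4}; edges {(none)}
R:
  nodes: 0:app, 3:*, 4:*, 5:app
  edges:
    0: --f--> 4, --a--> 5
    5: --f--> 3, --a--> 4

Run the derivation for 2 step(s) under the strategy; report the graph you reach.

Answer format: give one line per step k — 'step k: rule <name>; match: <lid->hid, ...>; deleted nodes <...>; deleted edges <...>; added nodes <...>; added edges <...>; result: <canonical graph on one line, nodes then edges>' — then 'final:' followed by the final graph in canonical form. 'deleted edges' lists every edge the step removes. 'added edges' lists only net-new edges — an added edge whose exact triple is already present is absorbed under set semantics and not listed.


step 1: rule r1; match: 0->9, 1->4, 2->1, 3->2, 4->6; deleted nodes 1, 4; deleted edges (4,1,f); (4,2,a); (9,4,f); added nodes 19; added edges (9,19,f); (19,2,f); (19,6,a); result: nodes: 2:c3, 6:c1, 9:app, 12:c4, 13:c4, 17:app, 18:app, 19:app edges: (9,6,a); (9,19,f); (17,12,f); (17,13,a); (18,9,a); (18,17,f); (19,2,f); (19,6,a)
step 2: rule r2; match: 0->18, 1->17, 2->12, 3->13, 4->9; deleted nodes 12, 17; deleted edges (17,12,f); (17,13,a); (18,9,a); (18,17,f); added nodes 20; added edges (18,9,f); (18,20,a); (20,9,a); (20,13,f); result: nodes: 2:c3, 6:c1, 9:app, 13:c4, 18:app, 19:app, 20:app edges: (9,6,a); (9,19,f); (18,9,f); (18,20,a); (19,2,f); (19,6,a); (20,9,a); (20,13,f)
final:
nodes: 2:c3, 6:c1, 9:app, 13:c4, 18:app, 19:app, 20:app
edges: (9,6,a); (9,19,f); (18,9,f); (18,20,a); (19,2,f); (19,6,a); (20,9,a); (20,13,f)


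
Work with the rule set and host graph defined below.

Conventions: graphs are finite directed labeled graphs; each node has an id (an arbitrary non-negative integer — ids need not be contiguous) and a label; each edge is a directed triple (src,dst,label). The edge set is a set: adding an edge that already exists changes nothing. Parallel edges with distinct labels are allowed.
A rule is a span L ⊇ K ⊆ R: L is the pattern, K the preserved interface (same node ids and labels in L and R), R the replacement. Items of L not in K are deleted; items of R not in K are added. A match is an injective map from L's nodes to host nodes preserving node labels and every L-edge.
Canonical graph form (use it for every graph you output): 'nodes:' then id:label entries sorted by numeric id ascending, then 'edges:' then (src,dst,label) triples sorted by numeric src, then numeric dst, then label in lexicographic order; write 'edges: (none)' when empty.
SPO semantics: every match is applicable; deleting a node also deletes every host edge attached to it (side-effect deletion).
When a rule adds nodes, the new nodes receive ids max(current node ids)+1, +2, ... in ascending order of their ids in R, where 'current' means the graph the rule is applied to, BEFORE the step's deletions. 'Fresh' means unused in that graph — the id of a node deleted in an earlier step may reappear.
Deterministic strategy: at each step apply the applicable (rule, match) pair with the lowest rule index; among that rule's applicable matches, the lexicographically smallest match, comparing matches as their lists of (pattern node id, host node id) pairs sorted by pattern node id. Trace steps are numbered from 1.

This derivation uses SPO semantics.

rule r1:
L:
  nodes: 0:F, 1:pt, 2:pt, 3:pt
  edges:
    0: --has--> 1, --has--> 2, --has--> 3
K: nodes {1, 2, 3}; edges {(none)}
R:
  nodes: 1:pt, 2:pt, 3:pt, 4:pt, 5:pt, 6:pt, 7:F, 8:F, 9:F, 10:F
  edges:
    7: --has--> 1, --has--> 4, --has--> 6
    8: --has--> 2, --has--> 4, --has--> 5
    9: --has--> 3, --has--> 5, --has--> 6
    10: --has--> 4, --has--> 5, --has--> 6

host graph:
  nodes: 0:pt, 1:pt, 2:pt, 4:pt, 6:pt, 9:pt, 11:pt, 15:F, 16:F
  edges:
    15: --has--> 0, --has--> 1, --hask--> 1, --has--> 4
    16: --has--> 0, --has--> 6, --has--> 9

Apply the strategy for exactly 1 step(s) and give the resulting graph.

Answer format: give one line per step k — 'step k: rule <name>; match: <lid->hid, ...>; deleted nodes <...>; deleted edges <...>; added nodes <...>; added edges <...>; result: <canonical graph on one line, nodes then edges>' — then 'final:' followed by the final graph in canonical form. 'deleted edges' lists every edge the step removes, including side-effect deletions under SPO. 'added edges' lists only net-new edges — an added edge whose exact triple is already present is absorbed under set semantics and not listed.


step 1: rule r1; match: 0->15, 1->0, 2->1, 3->4; deleted nodes 15; deleted edges (15,0,has); (15,1,has); (15,1,hask); (15,4,has); added nodes 17, 18, 19, 20, 21, 22, 23; added edges (20,0,has); (20,17,has); (20,19,has); (21,1,has); (21,17,has); (21,18,has); (22,4,has); (22,18,has); (22,19,has); (23,17,has); (23,18,has); (23,19,has); result: nodes: 0:pt, 1:pt, 2:pt, 4:pt, 6:pt, 9:pt, 11:pt, 16:F, 17:pt, 18:pt, 19:pt, 20:F, 21:F, 22:F, 23:F edges: (16,0,has); (16,6,has); (16,9,has); (20,0,has); (20,17,has); (20,19,has); (21,1,has); (21,17,has); (21,18,has); (22,4,has); (22,18,has); (22,19,has); (23,17,has); (23,18,has); (23,19,has)
final:
nodes: 0:pt, 1:pt, 2:pt, 4:pt, 6:pt, 9:pt, 11:pt, 16:F, 17:pt, 18:pt, 19:pt, 20:F, 21:F, 22:F, 23:F
edges: (16,0,has); (16,6,has); (16,9,has); (20,0,has); (20,17,has); (20,19,has); (21,1,has); (21,17,has); (21,18,has); (22,4,has); (22,18,has); (22,19,has); (23,17,has); (23,18,has); (23,19,has)


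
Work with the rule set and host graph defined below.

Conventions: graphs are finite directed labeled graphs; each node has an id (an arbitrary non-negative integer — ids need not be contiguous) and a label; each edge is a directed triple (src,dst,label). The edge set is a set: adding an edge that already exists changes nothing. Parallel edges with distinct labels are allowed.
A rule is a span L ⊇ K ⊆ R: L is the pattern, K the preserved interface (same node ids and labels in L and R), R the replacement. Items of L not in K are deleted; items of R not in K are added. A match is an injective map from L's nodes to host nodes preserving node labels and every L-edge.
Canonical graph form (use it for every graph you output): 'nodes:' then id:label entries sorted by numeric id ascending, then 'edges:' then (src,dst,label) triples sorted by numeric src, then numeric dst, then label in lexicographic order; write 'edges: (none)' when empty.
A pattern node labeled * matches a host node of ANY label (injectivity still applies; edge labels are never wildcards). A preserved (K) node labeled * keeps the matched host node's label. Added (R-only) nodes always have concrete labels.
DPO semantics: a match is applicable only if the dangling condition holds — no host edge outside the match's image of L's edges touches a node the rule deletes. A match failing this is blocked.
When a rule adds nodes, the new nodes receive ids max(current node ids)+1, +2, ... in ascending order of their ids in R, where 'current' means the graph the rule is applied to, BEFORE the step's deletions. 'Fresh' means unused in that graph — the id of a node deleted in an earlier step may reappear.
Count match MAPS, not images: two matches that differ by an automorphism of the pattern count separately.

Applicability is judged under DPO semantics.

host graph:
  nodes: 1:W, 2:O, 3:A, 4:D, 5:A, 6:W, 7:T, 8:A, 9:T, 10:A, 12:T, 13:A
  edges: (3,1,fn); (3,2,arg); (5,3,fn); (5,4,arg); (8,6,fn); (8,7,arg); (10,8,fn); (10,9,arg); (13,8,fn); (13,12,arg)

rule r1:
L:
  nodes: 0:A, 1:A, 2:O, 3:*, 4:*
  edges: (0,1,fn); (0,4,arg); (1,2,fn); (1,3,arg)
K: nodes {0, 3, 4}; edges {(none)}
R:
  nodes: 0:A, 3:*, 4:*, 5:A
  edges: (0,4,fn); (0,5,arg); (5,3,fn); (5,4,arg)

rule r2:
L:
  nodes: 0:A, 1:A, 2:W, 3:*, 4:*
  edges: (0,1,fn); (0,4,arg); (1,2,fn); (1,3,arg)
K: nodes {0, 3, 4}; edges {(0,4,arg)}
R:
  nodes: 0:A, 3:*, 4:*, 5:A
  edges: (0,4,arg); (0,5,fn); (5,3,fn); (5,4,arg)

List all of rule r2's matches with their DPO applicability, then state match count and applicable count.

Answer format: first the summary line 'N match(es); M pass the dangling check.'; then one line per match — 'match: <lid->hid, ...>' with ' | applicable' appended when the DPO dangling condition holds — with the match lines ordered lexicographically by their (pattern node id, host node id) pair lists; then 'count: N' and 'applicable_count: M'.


3 match(es); 1 pass the dangling check.
match: 0->5, 1->3, 2->1, 3->2, 4->4 | applicable
match: 0->10, 1->8, 2->6, 3->7, 4->9
match: 0->13, 1->8, 2->6, 3->7, 4->12
count: 3
applicable_count: 1


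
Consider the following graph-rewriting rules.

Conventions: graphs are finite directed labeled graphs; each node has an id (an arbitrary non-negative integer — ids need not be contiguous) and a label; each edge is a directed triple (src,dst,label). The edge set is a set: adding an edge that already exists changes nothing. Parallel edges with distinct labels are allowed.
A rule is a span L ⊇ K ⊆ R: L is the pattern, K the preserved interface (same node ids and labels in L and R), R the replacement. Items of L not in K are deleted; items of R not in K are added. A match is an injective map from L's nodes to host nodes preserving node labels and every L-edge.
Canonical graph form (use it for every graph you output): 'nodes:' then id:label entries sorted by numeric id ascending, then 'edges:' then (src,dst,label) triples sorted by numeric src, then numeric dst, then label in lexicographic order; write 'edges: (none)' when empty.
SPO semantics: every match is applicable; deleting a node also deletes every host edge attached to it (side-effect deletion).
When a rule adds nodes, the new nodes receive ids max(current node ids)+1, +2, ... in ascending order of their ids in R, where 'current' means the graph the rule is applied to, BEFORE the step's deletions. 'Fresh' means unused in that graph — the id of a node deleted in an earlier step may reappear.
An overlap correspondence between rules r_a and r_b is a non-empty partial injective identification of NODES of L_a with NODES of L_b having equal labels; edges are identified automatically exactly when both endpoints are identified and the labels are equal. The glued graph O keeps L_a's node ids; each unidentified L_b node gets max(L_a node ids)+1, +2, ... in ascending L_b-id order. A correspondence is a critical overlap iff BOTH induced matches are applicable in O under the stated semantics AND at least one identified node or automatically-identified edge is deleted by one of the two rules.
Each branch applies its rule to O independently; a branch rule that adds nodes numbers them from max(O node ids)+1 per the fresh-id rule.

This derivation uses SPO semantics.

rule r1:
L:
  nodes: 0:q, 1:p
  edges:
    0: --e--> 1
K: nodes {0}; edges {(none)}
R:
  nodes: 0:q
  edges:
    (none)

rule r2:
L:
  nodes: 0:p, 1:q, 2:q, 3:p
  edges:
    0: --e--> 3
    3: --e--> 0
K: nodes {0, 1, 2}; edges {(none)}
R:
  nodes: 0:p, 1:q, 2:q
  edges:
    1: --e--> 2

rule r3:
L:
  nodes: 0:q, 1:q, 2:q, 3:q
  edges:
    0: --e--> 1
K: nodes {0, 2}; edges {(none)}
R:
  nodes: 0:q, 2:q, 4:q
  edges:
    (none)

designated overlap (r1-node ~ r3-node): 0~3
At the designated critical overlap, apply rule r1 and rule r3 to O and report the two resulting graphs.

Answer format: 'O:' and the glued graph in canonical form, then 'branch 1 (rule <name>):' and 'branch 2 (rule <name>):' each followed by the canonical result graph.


O:
nodes: 0:q, 1:p, 2:q, 3:q, 4:q
edges: (0,1,e); (2,3,e)
branch 1 (rule r1):
nodes: 0:q, 2:q, 3:q, 4:q
edges: (2,3,e)
branch 2 (rule r3):
nodes: 1:p, 2:q, 4:q, 5:q
edges: (none)


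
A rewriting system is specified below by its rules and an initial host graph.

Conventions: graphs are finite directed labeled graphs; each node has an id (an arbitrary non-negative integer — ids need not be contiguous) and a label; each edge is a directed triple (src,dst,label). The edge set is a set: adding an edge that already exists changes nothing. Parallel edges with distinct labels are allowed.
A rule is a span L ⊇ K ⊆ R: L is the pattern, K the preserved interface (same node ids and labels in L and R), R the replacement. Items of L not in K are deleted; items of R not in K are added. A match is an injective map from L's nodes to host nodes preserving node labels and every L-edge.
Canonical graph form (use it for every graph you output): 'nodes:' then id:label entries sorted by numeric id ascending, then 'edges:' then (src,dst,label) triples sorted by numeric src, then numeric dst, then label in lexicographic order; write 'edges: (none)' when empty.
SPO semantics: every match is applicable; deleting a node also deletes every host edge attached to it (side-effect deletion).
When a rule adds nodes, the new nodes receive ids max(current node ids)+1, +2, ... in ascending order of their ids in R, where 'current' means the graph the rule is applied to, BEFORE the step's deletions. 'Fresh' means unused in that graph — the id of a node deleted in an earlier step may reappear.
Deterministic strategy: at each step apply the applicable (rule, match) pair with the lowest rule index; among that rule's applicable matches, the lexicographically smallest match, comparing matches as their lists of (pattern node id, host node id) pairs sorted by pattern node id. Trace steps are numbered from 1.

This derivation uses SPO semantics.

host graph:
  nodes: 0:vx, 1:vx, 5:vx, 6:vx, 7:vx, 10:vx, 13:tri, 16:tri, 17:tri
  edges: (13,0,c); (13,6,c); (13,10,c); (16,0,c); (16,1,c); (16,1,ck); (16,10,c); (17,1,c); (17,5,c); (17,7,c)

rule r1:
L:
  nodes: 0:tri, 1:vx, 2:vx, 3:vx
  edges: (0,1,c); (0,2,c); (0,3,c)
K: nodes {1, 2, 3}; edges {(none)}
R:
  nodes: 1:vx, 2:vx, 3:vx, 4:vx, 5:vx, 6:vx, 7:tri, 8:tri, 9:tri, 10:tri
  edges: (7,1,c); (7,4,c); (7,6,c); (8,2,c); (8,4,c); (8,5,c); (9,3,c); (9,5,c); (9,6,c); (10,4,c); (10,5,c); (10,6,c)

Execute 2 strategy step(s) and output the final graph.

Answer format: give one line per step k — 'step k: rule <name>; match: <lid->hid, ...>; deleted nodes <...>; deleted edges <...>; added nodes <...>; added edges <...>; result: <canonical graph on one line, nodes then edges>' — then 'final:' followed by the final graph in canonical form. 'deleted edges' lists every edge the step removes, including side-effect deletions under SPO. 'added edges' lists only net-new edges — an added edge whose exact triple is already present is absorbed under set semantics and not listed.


step 1: rule r1; match: 0->13, 1->0, 2->6, 3->10; deleted nodes 13; deleted edges (13,0,c); (13,6,c); (13,10,c); added nodes 18, 19, 20, 21, 22, 23, 24; added edges (21,0,c); (21,18,c); (21,20,c); (22,6,c); (22,18,c); (22,19,c); (23,10,c); (23,19,c); (23,20,c); (24,18,c); (24,19,c); (24,20,c); result: nodes: 0:vx, 1:vx, 5:vx, 6:vx, 7:vx, 10:vx, 16:tri, 17:tri, 18:vx, 19:vx, 20:vx, 21:tri, 22:tri, 23:tri, 24:tri edges: (16,0,c); (16,1,c); (16,1,ck); (16,10,c); (17,1,c); (17,5,c); (17,7,c); (21,0,c); (21,18,c); (21,20,c); (22,6,c); (22,18,c); (22,19,c); (23,10,c); (23,19,c); (23,20,c); (24,18,c); (24,19,c); (24,20,c)
step 2: rule r1; match: 0->16, 1->0, 2->1, 3->10; deleted nodes 16; deleted edges (16,0,c); (16,1,c); (16,1,ck); (16,10,c); added nodes 25, 26, 27, 28, 29, 30, 31; added edges (28,0,c); (28,25,c); (28,27,c); (29,1,c); (29,25,c); (29,26,c); (30,10,c); (30,26,c); (30,27,c); (31,25,c); (31,26,c); (31,27,c); result: nodes: 0:vx, 1:vx, 5:vx, 6:vx, 7:vx, 10:vx, 17:tri, 18:vx, 19:vx, 20:vx, 21:tri, 22:tri, 23:tri, 24:tri, 25:vx, 26:vx, 27:vx, 28:tri, 29:tri, 30:tri, 31:tri edges: (17,1,c); (17,5,c); (17,7,c); (21,0,c); (21,18,c); (21,20,c); (22,6,c); (22,18,c); (22,19,c); (23,10,c); (23,19,c); (23,20,c); (24,18,c); (24,19,c); (24,20,c); (28,0,c); (28,25,c); (28,27,c); (29,1,c); (29,25,c); (29,26,c); (30,10,c); (30,26,c); (30,27,c); (31,25,c); (31,26,c); (31,27,c)
final:
nodes: 0:vx, 1:vx, 5:vx, 6:vx, 7:vx, 10:vx, 17:tri, 18:vx, 19:vx, 20:vx, 21:tri, 22:tri, 23:tri, 24:tri, 25:vx, 26:vx, 27:vx, 28:tri, 29:tri, 30:tri, 31:tri
edges: (17,1,c); (17,5,c); (17,7,c); (21,0,c); (21,18,c); (21,20,c); (22,6,c); (22,18,c); (22,19,c); (23,10,c); (23,19,c); (23,20,c); (24,18,c); (24,19,c); (24,20,c); (28,0,c); (28,25,c); (28,27,c); (29,1,c); (29,25,c); (29,26,c); (30,10,c); (30,26,c); (30,27,c); (31,25,c); (31,26,c); (31,27,c)


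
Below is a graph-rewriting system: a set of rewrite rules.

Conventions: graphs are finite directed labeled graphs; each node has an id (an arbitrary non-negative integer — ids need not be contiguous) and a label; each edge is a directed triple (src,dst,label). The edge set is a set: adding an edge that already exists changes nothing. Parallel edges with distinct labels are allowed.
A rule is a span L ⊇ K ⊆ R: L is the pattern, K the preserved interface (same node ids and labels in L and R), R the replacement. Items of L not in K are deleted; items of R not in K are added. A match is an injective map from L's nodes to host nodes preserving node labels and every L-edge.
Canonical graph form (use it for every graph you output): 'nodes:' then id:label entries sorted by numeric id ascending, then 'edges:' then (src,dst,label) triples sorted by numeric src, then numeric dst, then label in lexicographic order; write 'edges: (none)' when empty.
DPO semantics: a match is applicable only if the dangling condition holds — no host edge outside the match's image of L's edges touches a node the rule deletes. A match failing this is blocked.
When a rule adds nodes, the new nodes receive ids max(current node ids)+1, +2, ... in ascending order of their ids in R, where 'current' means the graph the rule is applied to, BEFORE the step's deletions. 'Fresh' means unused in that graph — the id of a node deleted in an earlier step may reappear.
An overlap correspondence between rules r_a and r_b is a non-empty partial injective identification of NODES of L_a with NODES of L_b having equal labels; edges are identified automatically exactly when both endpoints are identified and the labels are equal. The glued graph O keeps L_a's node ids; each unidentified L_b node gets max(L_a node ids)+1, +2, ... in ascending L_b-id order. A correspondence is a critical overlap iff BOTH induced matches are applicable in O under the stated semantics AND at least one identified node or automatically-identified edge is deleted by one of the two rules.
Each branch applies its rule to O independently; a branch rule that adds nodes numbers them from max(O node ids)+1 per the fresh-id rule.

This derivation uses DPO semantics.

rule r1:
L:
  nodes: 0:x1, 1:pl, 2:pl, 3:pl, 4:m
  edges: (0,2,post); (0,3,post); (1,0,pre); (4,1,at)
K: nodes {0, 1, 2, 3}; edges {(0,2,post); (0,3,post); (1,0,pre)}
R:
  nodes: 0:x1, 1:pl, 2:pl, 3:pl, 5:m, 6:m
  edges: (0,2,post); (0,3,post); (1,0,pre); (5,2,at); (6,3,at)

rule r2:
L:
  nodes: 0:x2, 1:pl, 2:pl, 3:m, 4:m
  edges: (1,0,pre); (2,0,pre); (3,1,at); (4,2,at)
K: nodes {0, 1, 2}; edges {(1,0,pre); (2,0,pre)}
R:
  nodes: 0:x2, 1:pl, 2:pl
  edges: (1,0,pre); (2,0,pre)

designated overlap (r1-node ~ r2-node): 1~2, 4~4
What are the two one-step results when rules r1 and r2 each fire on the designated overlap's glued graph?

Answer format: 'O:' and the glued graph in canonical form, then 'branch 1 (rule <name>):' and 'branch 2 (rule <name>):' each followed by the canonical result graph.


O:
nodes: 0:x1, 1:pl, 2:pl, 3:pl, 4:m, 5:x2, 6:pl, 7:m
edges: (0,2,post); (0,3,post); (1,0,pre); (1,5,pre); (4,1,at); (6,5,pre); (7,6,at)
branch 1 (rule r1):
nodes: 0:x1, 1:pl, 2:pl, 3:pl, 5:x2, 6:pl, 7:m, 8:m, 9:m
edges: (0,2,post); (0,3,post); (1,0,pre); (1,5,pre); (6,5,pre); (7,6,at); (8,2,at); (9,3,at)
branch 2 (rule r2):
nodes: 0:x1, 1:pl, 2:pl, 3:pl, 5:x2, 6:pl
edges: (0,2,post); (0,3,post); (1,0,pre); (1,5,pre); (6,5,pre)


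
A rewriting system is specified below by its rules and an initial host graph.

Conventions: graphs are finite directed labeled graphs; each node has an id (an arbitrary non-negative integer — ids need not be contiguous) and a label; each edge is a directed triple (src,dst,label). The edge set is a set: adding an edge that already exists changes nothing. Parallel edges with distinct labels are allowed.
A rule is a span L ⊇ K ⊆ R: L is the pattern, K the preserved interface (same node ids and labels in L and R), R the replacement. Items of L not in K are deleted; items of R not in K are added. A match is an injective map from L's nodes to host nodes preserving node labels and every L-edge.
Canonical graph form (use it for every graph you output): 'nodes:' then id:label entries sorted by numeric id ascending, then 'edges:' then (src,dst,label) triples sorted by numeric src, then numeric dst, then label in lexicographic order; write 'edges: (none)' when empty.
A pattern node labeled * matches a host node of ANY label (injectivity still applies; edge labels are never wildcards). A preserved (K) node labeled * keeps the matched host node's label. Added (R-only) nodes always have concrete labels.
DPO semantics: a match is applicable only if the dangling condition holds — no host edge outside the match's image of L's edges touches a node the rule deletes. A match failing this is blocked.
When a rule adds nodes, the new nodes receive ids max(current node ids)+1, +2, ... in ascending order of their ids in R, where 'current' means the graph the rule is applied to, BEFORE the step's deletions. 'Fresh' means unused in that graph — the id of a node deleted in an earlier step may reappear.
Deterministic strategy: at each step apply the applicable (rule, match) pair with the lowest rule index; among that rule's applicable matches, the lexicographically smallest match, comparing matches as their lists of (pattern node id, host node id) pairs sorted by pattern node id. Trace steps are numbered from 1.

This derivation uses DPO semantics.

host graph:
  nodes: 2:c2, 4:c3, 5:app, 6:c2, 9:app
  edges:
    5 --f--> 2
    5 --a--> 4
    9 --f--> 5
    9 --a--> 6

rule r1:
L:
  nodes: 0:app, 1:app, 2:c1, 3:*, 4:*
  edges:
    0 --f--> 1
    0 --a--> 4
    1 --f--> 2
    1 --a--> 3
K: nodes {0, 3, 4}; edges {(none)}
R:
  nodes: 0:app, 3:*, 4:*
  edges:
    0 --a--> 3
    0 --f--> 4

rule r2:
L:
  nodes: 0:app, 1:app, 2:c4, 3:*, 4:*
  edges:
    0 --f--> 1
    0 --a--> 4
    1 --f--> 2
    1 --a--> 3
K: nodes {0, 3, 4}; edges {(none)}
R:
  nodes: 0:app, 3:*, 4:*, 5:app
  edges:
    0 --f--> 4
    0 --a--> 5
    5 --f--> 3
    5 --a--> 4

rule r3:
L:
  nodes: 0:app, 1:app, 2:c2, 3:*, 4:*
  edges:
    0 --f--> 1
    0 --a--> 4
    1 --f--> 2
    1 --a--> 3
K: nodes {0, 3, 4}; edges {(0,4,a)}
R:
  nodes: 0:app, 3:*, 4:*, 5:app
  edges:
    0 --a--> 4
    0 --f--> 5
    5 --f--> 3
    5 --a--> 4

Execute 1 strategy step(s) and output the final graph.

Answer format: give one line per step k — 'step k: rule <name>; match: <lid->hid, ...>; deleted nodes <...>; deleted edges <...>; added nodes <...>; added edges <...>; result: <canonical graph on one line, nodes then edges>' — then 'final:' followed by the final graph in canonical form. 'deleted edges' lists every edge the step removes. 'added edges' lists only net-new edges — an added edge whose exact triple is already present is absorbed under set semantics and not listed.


step 1: rule r3; match: 0->9, 1->5, 2->2, 3->4, 4->6; deleted nodes 2, 5; deleted edges (5,2,f); (5,4,a); (9,5,f); added nodes 10; added edges (9,10,f); (10,4,f); (10,6,a); result: nodes: 4:c3, 6:c2, 9:app, 10:app edges: (9,6,a); (9,10,f); (10,4,f); (10,6,a)
final:
nodes: 4:c3, 6:c2, 9:app, 10:app
edges: (9,6,a); (9,10,f); (10,4,f); (10,6,a)


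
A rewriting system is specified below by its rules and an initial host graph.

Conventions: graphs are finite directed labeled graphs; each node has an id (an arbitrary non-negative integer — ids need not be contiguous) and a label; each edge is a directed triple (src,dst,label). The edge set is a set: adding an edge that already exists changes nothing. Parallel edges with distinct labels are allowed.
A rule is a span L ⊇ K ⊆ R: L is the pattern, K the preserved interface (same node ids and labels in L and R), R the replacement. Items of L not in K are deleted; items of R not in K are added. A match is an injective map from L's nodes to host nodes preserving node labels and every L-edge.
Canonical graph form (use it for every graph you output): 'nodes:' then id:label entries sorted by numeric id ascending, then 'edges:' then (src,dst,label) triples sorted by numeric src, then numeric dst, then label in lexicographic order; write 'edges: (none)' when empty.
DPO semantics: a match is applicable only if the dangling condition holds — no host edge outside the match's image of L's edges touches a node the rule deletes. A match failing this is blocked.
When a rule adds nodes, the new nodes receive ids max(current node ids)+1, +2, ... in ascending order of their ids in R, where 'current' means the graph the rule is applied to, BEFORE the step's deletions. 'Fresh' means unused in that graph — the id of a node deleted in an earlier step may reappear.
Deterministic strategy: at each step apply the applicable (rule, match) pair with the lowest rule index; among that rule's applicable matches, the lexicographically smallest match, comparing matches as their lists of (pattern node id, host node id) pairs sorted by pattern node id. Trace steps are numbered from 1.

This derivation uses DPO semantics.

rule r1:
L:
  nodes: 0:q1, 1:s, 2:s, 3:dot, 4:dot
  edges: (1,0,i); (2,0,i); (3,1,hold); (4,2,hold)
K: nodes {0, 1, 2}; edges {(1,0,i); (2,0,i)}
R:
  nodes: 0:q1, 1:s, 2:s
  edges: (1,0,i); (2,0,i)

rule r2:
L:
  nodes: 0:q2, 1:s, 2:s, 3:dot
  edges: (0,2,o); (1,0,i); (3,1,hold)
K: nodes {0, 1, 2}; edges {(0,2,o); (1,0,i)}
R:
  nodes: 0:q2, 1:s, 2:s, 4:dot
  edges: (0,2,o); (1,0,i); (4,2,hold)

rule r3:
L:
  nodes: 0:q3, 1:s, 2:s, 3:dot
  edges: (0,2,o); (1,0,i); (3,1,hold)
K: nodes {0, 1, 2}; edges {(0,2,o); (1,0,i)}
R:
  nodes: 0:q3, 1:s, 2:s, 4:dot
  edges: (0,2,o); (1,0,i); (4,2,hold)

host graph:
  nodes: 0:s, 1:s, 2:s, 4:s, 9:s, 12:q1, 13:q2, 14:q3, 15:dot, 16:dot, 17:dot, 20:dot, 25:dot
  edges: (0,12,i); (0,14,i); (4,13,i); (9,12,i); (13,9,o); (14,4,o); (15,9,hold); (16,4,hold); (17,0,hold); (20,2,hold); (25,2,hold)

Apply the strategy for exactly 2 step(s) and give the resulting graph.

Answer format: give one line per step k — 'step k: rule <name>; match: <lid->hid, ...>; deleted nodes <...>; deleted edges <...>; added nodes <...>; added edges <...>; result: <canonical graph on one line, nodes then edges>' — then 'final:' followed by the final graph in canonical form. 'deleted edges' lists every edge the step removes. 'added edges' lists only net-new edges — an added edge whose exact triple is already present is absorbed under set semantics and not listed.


step 1: rule r1; match: 0->12, 1->0, 2->9, 3->17, 4->15; deleted nodes 15, 17; deleted edges (15,9,hold); (17,0,hold); added nodes (none); added edges (none); result: nodes: 0:s, 1:s, 2:s, 4:s, 9:s, 12:q1, 13:q2, 14:q3, 16:dot, 20:dot, 25:dot edges: (0,12,i); (0,14,i); (4,13,i); (9,12,i); (13,9,o); (14,4,o); (16,4,hold); (20,2,hold); (25,2,hold)
step 2: rule r2; match: 0->13, 1->4, 2->9, 3->16; deleted nodes 16; deleted edges (16,4,hold); added nodes 26; added edges (26,9,hold); result: nodes: 0:s, 1:s, 2:s, 4:s, 9:s, 12:q1, 13:q2, 14:q3, 20:dot, 25:dot, 26:dot edges: (0,12,i); (0,14,i); (4,13,i); (9,12,i); (13,9,o); (14,4,o); (20,2,hold); (25,2,hold); (26,9,hold)
final:
nodes: 0:s, 1:s, 2:s, 4:s, 9:s, 12:q1, 13:q2, 14:q3, 20:dot, 25:dot, 26:dot
edges: (0,12,i); (0,14,i); (4,13,i); (9,12,i); (13,9,o); (14,4,o); (20,2,hold); (25,2,hold); (26,9,hold)


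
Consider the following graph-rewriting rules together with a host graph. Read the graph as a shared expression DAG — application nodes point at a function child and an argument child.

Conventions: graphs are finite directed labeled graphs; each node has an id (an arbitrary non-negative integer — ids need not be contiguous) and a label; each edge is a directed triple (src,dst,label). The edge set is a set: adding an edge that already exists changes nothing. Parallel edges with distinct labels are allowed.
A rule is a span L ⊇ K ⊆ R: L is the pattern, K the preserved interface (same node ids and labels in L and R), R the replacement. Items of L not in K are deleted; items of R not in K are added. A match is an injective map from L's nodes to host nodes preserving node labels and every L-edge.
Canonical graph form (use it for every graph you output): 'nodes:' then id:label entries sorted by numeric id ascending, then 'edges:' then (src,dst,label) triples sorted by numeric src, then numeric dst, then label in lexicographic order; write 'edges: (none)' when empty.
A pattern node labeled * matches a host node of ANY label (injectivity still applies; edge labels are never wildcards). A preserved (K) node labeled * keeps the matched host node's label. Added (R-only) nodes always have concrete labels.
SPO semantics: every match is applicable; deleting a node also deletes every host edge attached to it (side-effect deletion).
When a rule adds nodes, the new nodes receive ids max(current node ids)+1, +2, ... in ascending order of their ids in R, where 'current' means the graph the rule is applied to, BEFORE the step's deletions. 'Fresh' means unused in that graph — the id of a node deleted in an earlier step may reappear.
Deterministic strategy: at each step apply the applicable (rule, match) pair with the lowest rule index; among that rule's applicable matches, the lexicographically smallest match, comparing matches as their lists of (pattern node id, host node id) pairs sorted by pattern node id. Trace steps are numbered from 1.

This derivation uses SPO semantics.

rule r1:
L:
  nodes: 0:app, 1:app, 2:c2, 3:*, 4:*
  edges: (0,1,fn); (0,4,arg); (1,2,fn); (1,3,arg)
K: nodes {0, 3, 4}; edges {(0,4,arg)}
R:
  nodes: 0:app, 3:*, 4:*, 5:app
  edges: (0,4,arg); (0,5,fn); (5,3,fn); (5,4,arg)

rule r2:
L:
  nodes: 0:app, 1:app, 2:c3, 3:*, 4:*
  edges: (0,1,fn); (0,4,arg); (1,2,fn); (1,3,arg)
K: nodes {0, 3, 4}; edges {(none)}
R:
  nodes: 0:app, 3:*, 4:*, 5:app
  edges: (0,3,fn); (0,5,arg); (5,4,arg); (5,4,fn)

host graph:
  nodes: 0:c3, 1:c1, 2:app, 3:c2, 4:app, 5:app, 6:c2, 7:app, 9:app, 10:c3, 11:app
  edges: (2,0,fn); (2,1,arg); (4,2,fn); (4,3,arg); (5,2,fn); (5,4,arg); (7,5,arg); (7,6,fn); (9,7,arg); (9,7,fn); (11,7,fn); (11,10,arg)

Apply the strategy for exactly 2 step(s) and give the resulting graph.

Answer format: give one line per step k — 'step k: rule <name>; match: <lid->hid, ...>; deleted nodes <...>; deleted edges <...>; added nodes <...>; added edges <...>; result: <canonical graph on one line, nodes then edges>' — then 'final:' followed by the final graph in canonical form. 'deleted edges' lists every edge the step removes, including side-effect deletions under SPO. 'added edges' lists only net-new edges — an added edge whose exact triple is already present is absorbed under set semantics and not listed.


step 1: rule r1; match: 0->11, 1->7, 2->6, 3->5, 4->10; deleted nodes 6, 7; deleted edges (7,5,arg); (7,6,fn); (9,7,arg); (9,7,fn); (11,7,fn); added nodes 12; added edges (11,12,fn); (12,5,fn); (12,10,arg); result: nodes: 0:c3, 1:c1, 2:app, 3:c2, 4:app, 5:app, 9:app, 10:c3, 11:app, 12:app edges: (2,0,fn); (2,1,arg); (4,2,fn); (4,3,arg); (5,2,fn); (5,4,arg); (11,10,arg); (11,12,fn); (12,5,fn); (12,10,arg)
step 2: rule r2; match: 0->4, 1->2, 2->0, 3->1, 4->3; deleted nodes 0, 2; deleted edges (2,0,fn); (2,1,arg); (4,2,fn); (4,3,arg); (5,2,fn); added nodes 13; added edges (4,1,fn); (4,13,arg); (13,3,arg); (13,3,fn); result: nodes: 1:c1, 3:c2, 4:app, 5:app, 9:app, 10:c3, 11:app, 12:app, 13:app edges: (4,1,fn); (4,13,arg); (5,4,arg); (11,10,arg); (11,12,fn); (12,5,fn); (12,10,arg); (13,3,arg); (13,3,fn)
final:
nodes: 1:c1, 3:c2, 4:app, 5:app, 9:app, 10:c3, 11:app, 12:app, 13:app
edges: (4,1,fn); (4,13,arg); (5,4,arg); (11,10,arg); (11,12,fn); (12,5,fn); (12,10,arg); (13,3,arg); (13,3,fn)


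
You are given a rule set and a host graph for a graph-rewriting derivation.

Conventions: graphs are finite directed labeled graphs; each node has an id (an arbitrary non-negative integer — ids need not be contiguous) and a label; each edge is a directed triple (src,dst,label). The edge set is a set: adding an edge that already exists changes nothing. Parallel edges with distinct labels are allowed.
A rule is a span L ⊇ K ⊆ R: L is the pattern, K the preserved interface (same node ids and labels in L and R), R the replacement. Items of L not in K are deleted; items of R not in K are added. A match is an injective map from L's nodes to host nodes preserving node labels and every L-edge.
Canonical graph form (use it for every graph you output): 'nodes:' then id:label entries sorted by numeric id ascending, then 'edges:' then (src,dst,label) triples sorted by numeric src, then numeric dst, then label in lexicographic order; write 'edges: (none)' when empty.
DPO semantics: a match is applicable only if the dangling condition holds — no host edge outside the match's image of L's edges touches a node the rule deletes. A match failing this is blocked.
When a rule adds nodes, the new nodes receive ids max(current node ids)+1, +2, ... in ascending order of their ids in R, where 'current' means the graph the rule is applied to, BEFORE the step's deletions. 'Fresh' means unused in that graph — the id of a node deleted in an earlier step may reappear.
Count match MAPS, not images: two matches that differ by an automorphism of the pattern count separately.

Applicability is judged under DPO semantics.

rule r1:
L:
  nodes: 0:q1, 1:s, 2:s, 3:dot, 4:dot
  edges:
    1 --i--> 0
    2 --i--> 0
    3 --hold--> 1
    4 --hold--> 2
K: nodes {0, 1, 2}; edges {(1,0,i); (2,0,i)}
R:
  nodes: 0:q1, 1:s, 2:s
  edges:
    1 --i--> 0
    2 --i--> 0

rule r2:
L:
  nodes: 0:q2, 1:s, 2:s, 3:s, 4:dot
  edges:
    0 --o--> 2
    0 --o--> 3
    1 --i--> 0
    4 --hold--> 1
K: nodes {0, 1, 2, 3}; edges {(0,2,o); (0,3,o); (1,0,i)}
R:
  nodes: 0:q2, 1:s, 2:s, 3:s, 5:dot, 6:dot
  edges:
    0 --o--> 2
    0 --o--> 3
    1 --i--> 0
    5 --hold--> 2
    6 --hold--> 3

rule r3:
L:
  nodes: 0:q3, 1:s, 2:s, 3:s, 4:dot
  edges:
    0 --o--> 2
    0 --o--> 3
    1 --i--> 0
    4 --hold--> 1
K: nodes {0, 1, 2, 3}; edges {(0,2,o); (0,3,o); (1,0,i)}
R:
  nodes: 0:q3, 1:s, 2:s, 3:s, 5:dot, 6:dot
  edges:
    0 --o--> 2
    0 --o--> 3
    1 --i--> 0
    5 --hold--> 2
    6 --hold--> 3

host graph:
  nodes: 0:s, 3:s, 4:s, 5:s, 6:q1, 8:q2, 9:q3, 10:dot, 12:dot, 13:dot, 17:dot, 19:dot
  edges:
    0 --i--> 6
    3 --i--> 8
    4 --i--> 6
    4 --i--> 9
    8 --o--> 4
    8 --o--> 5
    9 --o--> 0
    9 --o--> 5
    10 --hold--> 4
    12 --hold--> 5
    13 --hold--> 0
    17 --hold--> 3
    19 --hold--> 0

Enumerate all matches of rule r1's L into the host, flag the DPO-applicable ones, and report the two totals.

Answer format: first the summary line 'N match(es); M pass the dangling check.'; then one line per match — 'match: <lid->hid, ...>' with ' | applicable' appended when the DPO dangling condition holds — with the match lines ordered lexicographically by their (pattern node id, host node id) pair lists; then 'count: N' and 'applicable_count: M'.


4 match(es); 4 pass the dangling check.
match: 0->6, 1->0, 2->4, 3->13, 4->10 | applicable
match: 0->6, 1->0, 2->4, 3->19, 4->10 | applicable
match: 0->6, 1->4, 2->0, 3->10, 4->13 | applicable
match: 0->6, 1->4, 2->0, 3->10, 4->19 | applicable
count: 4
applicable_count: 4


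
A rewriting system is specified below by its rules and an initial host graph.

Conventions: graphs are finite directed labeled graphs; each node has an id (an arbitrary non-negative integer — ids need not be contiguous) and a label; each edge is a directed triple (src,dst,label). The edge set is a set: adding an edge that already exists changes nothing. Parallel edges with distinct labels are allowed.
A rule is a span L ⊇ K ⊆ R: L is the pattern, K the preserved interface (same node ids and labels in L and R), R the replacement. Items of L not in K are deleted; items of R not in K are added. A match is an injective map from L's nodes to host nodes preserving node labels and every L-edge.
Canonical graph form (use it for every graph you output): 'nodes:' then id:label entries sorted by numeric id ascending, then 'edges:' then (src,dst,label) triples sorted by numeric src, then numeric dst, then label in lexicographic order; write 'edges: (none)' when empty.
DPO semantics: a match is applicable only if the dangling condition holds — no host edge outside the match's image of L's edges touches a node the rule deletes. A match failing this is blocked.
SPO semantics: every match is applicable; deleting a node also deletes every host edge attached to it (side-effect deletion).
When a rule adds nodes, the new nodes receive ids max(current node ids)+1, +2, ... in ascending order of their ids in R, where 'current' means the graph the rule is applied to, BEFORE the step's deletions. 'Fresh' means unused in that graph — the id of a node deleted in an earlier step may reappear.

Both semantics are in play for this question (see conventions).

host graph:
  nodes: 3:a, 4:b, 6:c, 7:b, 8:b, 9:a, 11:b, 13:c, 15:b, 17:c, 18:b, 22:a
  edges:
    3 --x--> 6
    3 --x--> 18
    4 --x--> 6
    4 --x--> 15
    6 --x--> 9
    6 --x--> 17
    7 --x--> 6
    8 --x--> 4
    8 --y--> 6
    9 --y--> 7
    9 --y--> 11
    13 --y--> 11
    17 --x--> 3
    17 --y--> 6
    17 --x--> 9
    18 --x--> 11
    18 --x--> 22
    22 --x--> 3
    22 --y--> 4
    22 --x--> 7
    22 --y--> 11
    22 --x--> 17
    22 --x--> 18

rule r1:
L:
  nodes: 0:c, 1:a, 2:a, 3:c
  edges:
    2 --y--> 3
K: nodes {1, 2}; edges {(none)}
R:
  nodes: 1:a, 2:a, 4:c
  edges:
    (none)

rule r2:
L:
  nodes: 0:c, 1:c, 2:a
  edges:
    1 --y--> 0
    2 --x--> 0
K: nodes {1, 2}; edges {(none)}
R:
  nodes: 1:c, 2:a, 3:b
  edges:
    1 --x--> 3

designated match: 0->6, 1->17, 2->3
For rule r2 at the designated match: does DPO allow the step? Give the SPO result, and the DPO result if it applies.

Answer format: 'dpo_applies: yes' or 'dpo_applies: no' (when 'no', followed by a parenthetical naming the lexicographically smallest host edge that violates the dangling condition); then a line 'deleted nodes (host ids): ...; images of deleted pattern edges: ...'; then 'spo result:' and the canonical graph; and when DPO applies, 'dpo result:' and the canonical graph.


dpo_applies: no
(the rule deletes node 6, which keeps host edge (4,6,x) outside the match image — the dangling condition fails, DPO blocks; SPO proceeds and side-deletes such edges)
deleted nodes (host ids): 6; images of deleted pattern edges: (3,6,x); (17,6,y)
spo result:
nodes: 3:a, 4:b, 7:b, 8:b, 9:a, 11:b, 13:c, 15:b, 17:c, 18:b, 22:a, 23:b
edges: (3,18,x); (4,15,x); (8,4,x); (9,7,y); (9,11,y); (13,11,y); (17,3,x); (17,9,x); (17,23,x); (18,11,x); (18,22,x); (22,3,x); (22,4,y); (22,7,x); (22,11,y); (22,17,x); (22,18,x)
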